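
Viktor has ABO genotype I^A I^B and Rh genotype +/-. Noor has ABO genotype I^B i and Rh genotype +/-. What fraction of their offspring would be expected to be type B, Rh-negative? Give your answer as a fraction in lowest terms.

1/8

ABO cross I^A I^B × I^B i → offspring phenotypes: 1/4 A, 1/2 B, 1/4 AB.
Rh cross +/- × +/- → 3/4 Rh+, 1/4 Rh-.
Independent loci: P(type B, Rh-negative) = 1/2 × 1/4 = 1/8.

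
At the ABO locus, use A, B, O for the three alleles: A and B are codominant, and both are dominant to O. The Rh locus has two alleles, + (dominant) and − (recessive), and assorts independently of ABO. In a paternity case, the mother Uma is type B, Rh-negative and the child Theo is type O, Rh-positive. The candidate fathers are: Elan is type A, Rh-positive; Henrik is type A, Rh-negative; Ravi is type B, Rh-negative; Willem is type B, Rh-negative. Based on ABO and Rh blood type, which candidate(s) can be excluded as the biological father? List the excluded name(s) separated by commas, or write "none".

Henrik, Ravi, Willem

A candidate is excluded only if no genotype consistent with his phenotype could produce a type O, Rh-positive child with a type B, Rh-negative mother.
Henrik (type A, Rh-): no genotype consistent with that phenotype can produce a type-O Rh+ child with a type-B mother.
Ravi (type B, Rh-): no genotype consistent with that phenotype can produce a type-O Rh+ child with a type-B mother.
Willem (type B, Rh-): no genotype consistent with that phenotype can produce a type-O Rh+ child with a type-B mother.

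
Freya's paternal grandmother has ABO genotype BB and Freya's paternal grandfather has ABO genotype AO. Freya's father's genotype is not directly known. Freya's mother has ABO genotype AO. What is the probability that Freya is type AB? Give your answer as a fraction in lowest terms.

1/4

Freya's father's ABO genotype from BB × AO: 1/2 AB, 1/2 BO.
Crossing each possibility with the mother AO and summing P(type AB): 1/2·1/4 + 1/2·1/4 = 1/4.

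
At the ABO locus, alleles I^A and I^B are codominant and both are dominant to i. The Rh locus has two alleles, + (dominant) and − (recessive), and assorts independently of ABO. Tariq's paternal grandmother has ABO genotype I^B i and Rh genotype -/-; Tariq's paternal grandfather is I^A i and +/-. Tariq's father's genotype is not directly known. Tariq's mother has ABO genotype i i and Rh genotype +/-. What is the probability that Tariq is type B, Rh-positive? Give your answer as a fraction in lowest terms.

5/32

Tariq's father's ABO genotype from I^B i × I^A i: 1/4 I^A I^B, 1/4 I^A i, 1/4 I^B i, 1/4 i i.
Crossing each possibility with the mother i i and summing P(type B): 1/4·1/2 + 1/4·0 + 1/4·1/2 + 1/4·0 = 1/4.
Similarly for Rh via the father's Rh distribution: P(Rh+) = 5/8.
Independent loci: 1/4 × 5/8 = 5/32.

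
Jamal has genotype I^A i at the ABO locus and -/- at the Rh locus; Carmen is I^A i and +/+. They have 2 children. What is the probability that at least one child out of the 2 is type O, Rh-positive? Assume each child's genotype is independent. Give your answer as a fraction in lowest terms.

ABO cross I^A i × I^A i → 1/4 O, 3/4 A.
Rh cross -/- × +/+ → 1 Rh+; so P(type O, Rh-positive) = 1/4 × 1 = 1/4 per child.
P(none) = (3/4)^2 = 9/16; P(at least one) = 1 − 9/16 = 7/16.

7/16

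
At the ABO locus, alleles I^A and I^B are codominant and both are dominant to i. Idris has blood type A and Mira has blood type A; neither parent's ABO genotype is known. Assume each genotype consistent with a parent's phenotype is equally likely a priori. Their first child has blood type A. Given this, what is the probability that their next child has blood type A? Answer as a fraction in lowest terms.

19/20

Possible genotypes: Idris ∈ {I^A I^A, I^A i}; Mira ∈ {I^A I^A, I^A i}.
Weight each parental genotype pair by prior × P(type-A child):
  I^A I^A × I^A I^A: posterior weight 4/15; P(next child type A) = 1.
  I^A I^A × I^A i: posterior weight 4/15; P(next child type A) = 1.
  I^A i × I^A I^A: posterior weight 4/15; P(next child type A) = 1.
  I^A i × I^A i: posterior weight 1/5; P(next child type A) = 3/4.
Weighted sum = 19/20.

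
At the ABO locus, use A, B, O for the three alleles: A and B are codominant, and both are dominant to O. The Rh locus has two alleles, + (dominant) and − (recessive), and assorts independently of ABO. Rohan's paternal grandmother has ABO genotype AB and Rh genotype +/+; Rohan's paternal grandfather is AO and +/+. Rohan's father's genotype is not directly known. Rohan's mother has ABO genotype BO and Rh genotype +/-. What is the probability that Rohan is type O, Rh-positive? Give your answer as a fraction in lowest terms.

1/8

Rohan's father's ABO genotype from AB × AO: 1/4 AA, 1/4 AB, 1/4 AO, 1/4 BO.
Crossing each possibility with the mother BO and summing P(type O): 1/4·0 + 1/4·0 + 1/4·1/4 + 1/4·1/4 = 1/8.
Similarly for Rh via the father's Rh distribution: P(Rh+) = 1.
Independent loci: 1/8 × 1 = 1/8.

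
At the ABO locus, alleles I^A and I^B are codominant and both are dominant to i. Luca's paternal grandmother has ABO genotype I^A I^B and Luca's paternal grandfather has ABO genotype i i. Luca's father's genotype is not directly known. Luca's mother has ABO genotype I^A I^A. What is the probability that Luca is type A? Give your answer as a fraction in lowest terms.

3/4

Luca's father's ABO genotype from I^A I^B × i i: 1/2 I^A i, 1/2 I^B i.
Crossing each possibility with the mother I^A I^A and summing P(type A): 1/2·1 + 1/2·1/2 = 3/4.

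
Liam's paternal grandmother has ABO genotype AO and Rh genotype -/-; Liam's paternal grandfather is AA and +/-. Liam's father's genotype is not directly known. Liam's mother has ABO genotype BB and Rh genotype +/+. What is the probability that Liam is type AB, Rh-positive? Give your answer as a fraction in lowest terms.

3/4

Liam's father's ABO genotype from AO × AA: 1/2 AA, 1/2 AO.
Crossing each possibility with the mother BB and summing P(type AB): 1/2·1 + 1/2·1/2 = 3/4.
Similarly for Rh via the father's Rh distribution: P(Rh+) = 1.
Independent loci: 3/4 × 1 = 3/4.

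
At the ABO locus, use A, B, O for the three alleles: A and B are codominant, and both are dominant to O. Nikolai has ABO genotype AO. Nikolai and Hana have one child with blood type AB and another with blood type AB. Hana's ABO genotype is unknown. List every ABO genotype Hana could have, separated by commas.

AB, BB, BO

For each candidate genotype of Hana, check whether crossing it with AO can produce every observed child phenotype.
  AA → possible child types {A} ✗
  AB → possible child types {A, B, AB} ✓
  AO → possible child types {O, A} ✗
  BB → possible child types {B, AB} ✓
  BO → possible child types {O, A, B, AB} ✓
  OO → possible child types {O, A} ✗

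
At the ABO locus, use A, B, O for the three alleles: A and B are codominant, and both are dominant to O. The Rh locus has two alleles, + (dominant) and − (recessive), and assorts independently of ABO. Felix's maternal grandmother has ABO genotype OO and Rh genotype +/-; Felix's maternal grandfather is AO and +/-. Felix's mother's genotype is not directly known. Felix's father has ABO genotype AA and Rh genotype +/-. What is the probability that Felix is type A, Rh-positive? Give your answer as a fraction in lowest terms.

3/4

Felix's mother's ABO genotype from OO × AO: 1/2 AO, 1/2 OO.
Crossing each possibility with the father AA and summing P(type A): 1/2·1 + 1/2·1 = 1.
Similarly for Rh via the mother's Rh distribution: P(Rh+) = 3/4.
Independent loci: 1 × 3/4 = 3/4.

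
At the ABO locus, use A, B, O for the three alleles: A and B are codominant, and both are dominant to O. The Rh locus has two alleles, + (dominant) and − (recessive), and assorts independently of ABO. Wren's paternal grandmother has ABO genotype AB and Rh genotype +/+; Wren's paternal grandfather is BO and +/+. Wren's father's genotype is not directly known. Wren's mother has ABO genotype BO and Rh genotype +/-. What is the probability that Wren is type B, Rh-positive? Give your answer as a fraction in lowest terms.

5/8

Wren's father's ABO genotype from AB × BO: 1/4 AB, 1/4 AO, 1/4 BB, 1/4 BO.
Crossing each possibility with the mother BO and summing P(type B): 1/4·1/2 + 1/4·1/4 + 1/4·1 + 1/4·3/4 = 5/8.
Similarly for Rh via the father's Rh distribution: P(Rh+) = 1.
Independent loci: 5/8 × 1 = 5/8.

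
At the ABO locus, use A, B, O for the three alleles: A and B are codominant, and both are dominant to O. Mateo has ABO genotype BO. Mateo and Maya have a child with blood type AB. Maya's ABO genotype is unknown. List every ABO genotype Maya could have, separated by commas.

For each candidate genotype of Maya, check whether crossing it with BO can produce every observed child phenotype.
  AA → possible child types {A, AB} ✓
  AB → possible child types {A, B, AB} ✓
  AO → possible child types {O, A, B, AB} ✓
  BB → possible child types {B} ✗
  BO → possible child types {O, B} ✗
  OO → possible child types {O, B} ✗

AA, AB, AO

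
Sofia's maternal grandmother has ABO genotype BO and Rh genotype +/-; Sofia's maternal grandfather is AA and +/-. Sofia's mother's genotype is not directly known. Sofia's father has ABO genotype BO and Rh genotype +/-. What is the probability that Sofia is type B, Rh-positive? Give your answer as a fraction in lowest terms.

Sofia's mother's ABO genotype from BO × AA: 1/2 AB, 1/2 AO.
Crossing each possibility with the father BO and summing P(type B): 1/2·1/2 + 1/2·1/4 = 3/8.
Similarly for Rh via the mother's Rh distribution: P(Rh+) = 3/4.
Independent loci: 3/8 × 3/4 = 9/32.

9/32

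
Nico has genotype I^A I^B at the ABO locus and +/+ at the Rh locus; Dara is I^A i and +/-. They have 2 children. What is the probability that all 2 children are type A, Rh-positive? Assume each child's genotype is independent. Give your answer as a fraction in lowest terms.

ABO cross I^A I^B × I^A i → 1/2 A, 1/4 B, 1/4 AB.
Rh cross +/+ × +/- → 1 Rh+; so P(type A, Rh-positive) = 1/2 × 1 = 1/2 per child.
All 2 independent: (1/2)^2 = 1/4.

1/4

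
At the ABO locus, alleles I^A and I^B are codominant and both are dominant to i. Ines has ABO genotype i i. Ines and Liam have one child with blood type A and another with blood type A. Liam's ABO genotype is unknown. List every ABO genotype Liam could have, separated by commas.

For each candidate genotype of Liam, check whether crossing it with i i can produce every observed child phenotype.
  I^A I^A → possible child types {A} ✓
  I^A I^B → possible child types {A, B} ✓
  I^A i → possible child types {O, A} ✓
  I^B I^B → possible child types {B} ✗
  I^B i → possible child types {O, B} ✗
  i i → possible child types {O} ✗

I^A I^A, I^A I^B, I^A i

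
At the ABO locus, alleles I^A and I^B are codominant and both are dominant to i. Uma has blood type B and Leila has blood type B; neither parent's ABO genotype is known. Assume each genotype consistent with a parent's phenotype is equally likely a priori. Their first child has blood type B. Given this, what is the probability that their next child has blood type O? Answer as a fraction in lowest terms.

1/20

Possible genotypes: Uma ∈ {I^B I^B, I^B i}; Leila ∈ {I^B I^B, I^B i}.
Weight each parental genotype pair by prior × P(type-B child):
  I^B I^B × I^B I^B: posterior weight 4/15; P(next child type O) = 0.
  I^B I^B × I^B i: posterior weight 4/15; P(next child type O) = 0.
  I^B i × I^B I^B: posterior weight 4/15; P(next child type O) = 0.
  I^B i × I^B i: posterior weight 1/5; P(next child type O) = 1/4.
Weighted sum = 1/20.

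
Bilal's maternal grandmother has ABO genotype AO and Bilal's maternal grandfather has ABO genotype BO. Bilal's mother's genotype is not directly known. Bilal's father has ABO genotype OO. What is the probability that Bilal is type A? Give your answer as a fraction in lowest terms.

Bilal's mother's ABO genotype from AO × BO: 1/4 AB, 1/4 AO, 1/4 BO, 1/4 OO.
Crossing each possibility with the father OO and summing P(type A): 1/4·1/2 + 1/4·1/2 + 1/4·0 + 1/4·0 = 1/4.

1/4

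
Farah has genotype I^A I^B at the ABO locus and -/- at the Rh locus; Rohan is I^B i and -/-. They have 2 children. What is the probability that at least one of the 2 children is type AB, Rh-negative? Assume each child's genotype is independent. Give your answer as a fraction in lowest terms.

ABO cross I^A I^B × I^B i → 1/4 A, 1/2 B, 1/4 AB.
Rh cross -/- × -/- → 1 Rh-; so P(type AB, Rh-negative) = 1/4 × 1 = 1/4 per child.
P(none) = (3/4)^2 = 9/16; P(at least one) = 1 − 9/16 = 7/16.

7/16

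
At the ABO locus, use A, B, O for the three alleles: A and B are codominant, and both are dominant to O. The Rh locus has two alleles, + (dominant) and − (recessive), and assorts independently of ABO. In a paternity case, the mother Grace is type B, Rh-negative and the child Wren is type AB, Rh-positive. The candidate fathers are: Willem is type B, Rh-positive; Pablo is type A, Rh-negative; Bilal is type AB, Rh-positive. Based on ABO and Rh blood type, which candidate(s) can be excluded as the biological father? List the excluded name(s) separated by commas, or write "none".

A candidate is excluded only if no genotype consistent with his phenotype could produce a type AB, Rh-positive child with a type B, Rh-negative mother.
Willem (type B, Rh+): no genotype consistent with that phenotype can produce a type-AB Rh+ child with a type-B mother.
Pablo (type A, Rh-): no genotype consistent with that phenotype can produce a type-AB Rh+ child with a type-B mother.

Willem, Pablo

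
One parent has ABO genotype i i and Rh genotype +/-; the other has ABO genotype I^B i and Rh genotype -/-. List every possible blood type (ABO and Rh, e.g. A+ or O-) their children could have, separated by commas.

Gametes from i i × I^B i give offspring ABO genotypes I^B i, i i, i.e. phenotypes O, B.
Rh cross +/- × -/- → phenotypes Rh+, Rh-.
Combining independently: O+, O-, B+, B-.

O+, O-, B+, B-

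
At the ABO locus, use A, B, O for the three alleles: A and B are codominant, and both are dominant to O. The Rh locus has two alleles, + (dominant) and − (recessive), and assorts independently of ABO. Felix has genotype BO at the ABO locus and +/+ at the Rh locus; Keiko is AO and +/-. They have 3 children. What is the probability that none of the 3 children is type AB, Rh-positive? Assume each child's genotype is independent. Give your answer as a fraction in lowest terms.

27/64

ABO cross BO × AO → 1/4 O, 1/4 A, 1/4 B, 1/4 AB.
Rh cross +/+ × +/- → 1 Rh+; so P(type AB, Rh-positive) = 1/4 × 1 = 1/4 per child.
P(not type AB, Rh-positive) = 3/4 for one child; (3/4)^3 = 27/64.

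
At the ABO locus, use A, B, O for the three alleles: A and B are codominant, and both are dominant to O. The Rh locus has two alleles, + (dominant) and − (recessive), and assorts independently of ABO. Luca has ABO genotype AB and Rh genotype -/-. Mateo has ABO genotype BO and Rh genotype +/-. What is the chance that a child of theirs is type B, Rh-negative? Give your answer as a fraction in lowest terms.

1/4

ABO cross AB × BO → offspring phenotypes: 1/4 A, 1/2 B, 1/4 AB.
Rh cross -/- × +/- → 1/2 Rh+, 1/2 Rh-.
Independent loci: P(type B, Rh-negative) = 1/2 × 1/2 = 1/4.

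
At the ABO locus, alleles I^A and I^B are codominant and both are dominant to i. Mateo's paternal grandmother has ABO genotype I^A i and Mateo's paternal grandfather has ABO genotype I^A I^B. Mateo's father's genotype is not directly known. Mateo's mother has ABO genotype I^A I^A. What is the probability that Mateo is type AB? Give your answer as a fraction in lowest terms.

1/4

Mateo's father's ABO genotype from I^A i × I^A I^B: 1/4 I^A I^A, 1/4 I^A I^B, 1/4 I^A i, 1/4 I^B i.
Crossing each possibility with the mother I^A I^A and summing P(type AB): 1/4·0 + 1/4·1/2 + 1/4·0 + 1/4·1/2 = 1/4.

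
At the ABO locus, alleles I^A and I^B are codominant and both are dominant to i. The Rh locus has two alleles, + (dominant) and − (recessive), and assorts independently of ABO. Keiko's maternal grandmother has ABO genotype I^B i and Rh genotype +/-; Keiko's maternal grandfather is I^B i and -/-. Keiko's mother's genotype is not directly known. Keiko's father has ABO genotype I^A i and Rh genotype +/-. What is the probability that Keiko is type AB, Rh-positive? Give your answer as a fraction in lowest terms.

Keiko's mother's ABO genotype from I^B i × I^B i: 1/4 I^B I^B, 1/2 I^B i, 1/4 i i.
Crossing each possibility with the father I^A i and summing P(type AB): 1/4·1/2 + 1/2·1/4 + 1/4·0 = 1/4.
Similarly for Rh via the mother's Rh distribution: P(Rh+) = 5/8.
Independent loci: 1/4 × 5/8 = 5/32.

5/32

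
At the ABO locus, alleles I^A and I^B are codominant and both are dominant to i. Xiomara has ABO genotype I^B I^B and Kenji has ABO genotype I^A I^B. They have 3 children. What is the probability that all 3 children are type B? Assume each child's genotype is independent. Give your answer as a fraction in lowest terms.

1/8

ABO cross I^B I^B × I^A I^B → 1/2 B, 1/2 AB.
So P(type B) = 1/2 per child.
All 3 independent: (1/2)^3 = 1/8.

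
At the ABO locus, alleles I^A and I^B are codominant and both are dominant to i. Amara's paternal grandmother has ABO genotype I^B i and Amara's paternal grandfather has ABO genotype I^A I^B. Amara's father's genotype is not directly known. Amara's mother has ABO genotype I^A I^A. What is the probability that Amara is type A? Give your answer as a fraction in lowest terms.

Amara's father's ABO genotype from I^B i × I^A I^B: 1/4 I^A I^B, 1/4 I^A i, 1/4 I^B I^B, 1/4 I^B i.
Crossing each possibility with the mother I^A I^A and summing P(type A): 1/4·1/2 + 1/4·1 + 1/4·0 + 1/4·1/2 = 1/2.

1/2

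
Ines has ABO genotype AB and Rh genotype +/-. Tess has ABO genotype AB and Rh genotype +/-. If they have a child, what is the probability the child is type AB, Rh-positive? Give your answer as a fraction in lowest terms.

3/8

ABO cross AB × AB → offspring phenotypes: 1/4 A, 1/4 B, 1/2 AB.
Rh cross +/- × +/- → 3/4 Rh+, 1/4 Rh-.
Independent loci: P(type AB, Rh-positive) = 1/2 × 3/4 = 3/8.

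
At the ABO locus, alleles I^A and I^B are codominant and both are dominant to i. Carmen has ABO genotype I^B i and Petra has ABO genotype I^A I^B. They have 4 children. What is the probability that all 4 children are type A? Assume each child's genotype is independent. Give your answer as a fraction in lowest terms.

1/256

ABO cross I^B i × I^A I^B → 1/4 A, 1/2 B, 1/4 AB.
So P(type A) = 1/4 per child.
All 4 independent: (1/4)^4 = 1/256.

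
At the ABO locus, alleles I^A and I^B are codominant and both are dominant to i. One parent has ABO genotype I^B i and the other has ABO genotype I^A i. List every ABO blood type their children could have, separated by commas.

Gametes from I^B i × I^A i give offspring ABO genotypes I^A I^B, I^A i, I^B i, i i, i.e. phenotypes O, A, B, AB.

O, A, B, AB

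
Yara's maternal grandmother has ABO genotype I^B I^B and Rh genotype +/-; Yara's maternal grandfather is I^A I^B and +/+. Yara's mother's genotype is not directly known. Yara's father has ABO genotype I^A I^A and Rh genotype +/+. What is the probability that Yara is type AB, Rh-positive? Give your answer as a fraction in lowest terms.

Yara's mother's ABO genotype from I^B I^B × I^A I^B: 1/2 I^A I^B, 1/2 I^B I^B.
Crossing each possibility with the father I^A I^A and summing P(type AB): 1/2·1/2 + 1/2·1 = 3/4.
Similarly for Rh via the mother's Rh distribution: P(Rh+) = 1.
Independent loci: 3/4 × 1 = 3/4.

3/4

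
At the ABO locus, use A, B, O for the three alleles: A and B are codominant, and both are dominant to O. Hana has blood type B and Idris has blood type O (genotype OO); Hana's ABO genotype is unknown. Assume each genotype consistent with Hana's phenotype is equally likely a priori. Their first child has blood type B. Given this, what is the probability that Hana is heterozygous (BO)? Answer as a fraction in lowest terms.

1/3

Possible genotypes: Hana ∈ {BB, BO}; Idris ∈ {OO}.
Weight each parental genotype pair by prior × P(type-B child):
  BB × OO: posterior weight 2/3.
  BO × OO: posterior weight 1/3.
Sum the posterior weight over pairs where Hana is BO: 1/3.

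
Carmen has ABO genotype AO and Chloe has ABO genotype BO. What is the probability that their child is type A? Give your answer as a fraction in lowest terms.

1/4

ABO cross AO × BO → offspring phenotypes: 1/4 O, 1/4 A, 1/4 B, 1/4 AB.
So P(type A) = 1/4.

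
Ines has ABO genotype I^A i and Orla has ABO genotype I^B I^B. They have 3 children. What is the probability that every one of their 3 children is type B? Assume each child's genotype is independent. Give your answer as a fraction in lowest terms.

1/8

ABO cross I^A i × I^B I^B → 1/2 B, 1/2 AB.
So P(type B) = 1/2 per child.
All 3 independent: (1/2)^3 = 1/8.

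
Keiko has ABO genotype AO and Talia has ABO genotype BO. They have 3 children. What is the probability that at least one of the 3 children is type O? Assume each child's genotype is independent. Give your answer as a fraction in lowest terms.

37/64

ABO cross AO × BO → 1/4 O, 1/4 A, 1/4 B, 1/4 AB.
So P(type O) = 1/4 per child.
P(none) = (3/4)^3 = 27/64; P(at least one) = 1 − 27/64 = 37/64.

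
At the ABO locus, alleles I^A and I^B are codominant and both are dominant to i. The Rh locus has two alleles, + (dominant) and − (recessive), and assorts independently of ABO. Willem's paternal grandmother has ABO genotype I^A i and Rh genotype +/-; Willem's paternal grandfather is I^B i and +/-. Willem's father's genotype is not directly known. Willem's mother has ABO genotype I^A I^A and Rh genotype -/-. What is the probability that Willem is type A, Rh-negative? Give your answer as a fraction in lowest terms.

3/8

Willem's father's ABO genotype from I^A i × I^B i: 1/4 I^A I^B, 1/4 I^A i, 1/4 I^B i, 1/4 i i.
Crossing each possibility with the mother I^A I^A and summing P(type A): 1/4·1/2 + 1/4·1 + 1/4·1/2 + 1/4·1 = 3/4.
Similarly for Rh via the father's Rh distribution: P(Rh-) = 1/2.
Independent loci: 3/4 × 1/2 = 3/8.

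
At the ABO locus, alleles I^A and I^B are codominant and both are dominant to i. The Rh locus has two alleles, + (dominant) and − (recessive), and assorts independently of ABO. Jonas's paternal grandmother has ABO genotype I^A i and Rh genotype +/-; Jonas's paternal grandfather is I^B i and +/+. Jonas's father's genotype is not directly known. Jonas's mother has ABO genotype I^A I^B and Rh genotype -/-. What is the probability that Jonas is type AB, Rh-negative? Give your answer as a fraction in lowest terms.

1/16

Jonas's father's ABO genotype from I^A i × I^B i: 1/4 I^A I^B, 1/4 I^A i, 1/4 I^B i, 1/4 i i.
Crossing each possibility with the mother I^A I^B and summing P(type AB): 1/4·1/2 + 1/4·1/4 + 1/4·1/4 + 1/4·0 = 1/4.
Similarly for Rh via the father's Rh distribution: P(Rh-) = 1/4.
Independent loci: 1/4 × 1/4 = 1/16.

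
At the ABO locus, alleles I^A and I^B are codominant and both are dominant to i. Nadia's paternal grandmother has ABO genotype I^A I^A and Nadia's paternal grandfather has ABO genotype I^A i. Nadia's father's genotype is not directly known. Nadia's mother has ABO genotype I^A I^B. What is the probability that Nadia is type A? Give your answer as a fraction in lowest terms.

1/2

Nadia's father's ABO genotype from I^A I^A × I^A i: 1/2 I^A I^A, 1/2 I^A i.
Crossing each possibility with the mother I^A I^B and summing P(type A): 1/2·1/2 + 1/2·1/2 = 1/2.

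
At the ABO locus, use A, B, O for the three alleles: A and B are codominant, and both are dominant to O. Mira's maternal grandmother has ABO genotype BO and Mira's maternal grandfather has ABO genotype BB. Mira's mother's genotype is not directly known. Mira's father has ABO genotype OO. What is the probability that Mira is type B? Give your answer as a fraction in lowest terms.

3/4

Mira's mother's ABO genotype from BO × BB: 1/2 BB, 1/2 BO.
Crossing each possibility with the father OO and summing P(type B): 1/2·1 + 1/2·1/2 = 3/4.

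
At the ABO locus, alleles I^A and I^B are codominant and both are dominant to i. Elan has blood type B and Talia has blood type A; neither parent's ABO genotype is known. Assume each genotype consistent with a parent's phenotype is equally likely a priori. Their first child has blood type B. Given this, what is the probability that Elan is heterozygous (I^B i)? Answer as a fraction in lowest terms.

1/3

Possible genotypes: Elan ∈ {I^B I^B, I^B i}; Talia ∈ {I^A I^A, I^A i}.
Weight each parental genotype pair by prior × P(type-B child):
  I^B I^B × I^A i: posterior weight 2/3.
  I^B i × I^A i: posterior weight 1/3.
Sum the posterior weight over pairs where Elan is I^B i: 1/3.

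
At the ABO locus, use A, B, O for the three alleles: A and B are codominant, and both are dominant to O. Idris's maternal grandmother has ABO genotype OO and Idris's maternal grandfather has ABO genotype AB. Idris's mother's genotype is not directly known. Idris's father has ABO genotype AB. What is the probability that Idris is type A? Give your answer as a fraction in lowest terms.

3/8

Idris's mother's ABO genotype from OO × AB: 1/2 AO, 1/2 BO.
Crossing each possibility with the father AB and summing P(type A): 1/2·1/2 + 1/2·1/4 = 3/8.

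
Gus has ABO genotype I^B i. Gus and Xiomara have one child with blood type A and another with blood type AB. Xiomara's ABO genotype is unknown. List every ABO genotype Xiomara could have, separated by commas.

I^A I^A, I^A I^B, I^A i

For each candidate genotype of Xiomara, check whether crossing it with I^B i can produce every observed child phenotype.
  I^A I^A → possible child types {A, AB} ✓
  I^A I^B → possible child types {A, B, AB} ✓
  I^A i → possible child types {O, A, B, AB} ✓
  I^B I^B → possible child types {B} ✗
  I^B i → possible child types {O, B} ✗
  i i → possible child types {O, B} ✗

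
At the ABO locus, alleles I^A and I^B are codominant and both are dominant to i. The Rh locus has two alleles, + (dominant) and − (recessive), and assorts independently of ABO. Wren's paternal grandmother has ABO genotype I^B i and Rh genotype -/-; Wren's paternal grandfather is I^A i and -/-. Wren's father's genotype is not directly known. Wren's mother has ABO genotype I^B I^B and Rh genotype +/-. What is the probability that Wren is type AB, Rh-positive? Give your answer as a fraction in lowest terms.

Wren's father's ABO genotype from I^B i × I^A i: 1/4 I^A I^B, 1/4 I^A i, 1/4 I^B i, 1/4 i i.
Crossing each possibility with the mother I^B I^B and summing P(type AB): 1/4·1/2 + 1/4·1/2 + 1/4·0 + 1/4·0 = 1/4.
Similarly for Rh via the father's Rh distribution: P(Rh+) = 1/2.
Independent loci: 1/4 × 1/2 = 1/8.

1/8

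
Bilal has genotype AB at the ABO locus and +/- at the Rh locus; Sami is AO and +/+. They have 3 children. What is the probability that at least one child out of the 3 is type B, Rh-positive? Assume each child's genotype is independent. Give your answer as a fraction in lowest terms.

ABO cross AB × AO → 1/2 A, 1/4 B, 1/4 AB.
Rh cross +/- × +/+ → 1 Rh+; so P(type B, Rh-positive) = 1/4 × 1 = 1/4 per child.
P(none) = (3/4)^3 = 27/64; P(at least one) = 1 − 27/64 = 37/64.

37/64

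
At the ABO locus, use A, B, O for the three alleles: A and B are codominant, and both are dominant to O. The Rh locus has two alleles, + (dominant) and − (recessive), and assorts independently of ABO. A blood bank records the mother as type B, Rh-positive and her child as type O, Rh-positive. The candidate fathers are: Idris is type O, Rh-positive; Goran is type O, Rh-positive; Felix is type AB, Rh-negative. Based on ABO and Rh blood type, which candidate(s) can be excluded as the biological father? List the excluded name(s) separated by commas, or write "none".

A candidate is excluded only if no genotype consistent with his phenotype could produce a type O, Rh-positive child with a type B, Rh-positive mother.
Felix (type AB, Rh-): no genotype consistent with that phenotype can produce a type-O Rh+ child with a type-B mother.

Felix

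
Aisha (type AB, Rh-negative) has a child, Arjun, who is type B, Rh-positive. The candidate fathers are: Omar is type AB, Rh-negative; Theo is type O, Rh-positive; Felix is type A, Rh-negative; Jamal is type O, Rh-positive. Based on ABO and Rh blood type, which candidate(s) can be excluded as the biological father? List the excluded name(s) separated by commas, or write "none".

A candidate is excluded only if no genotype consistent with his phenotype could produce a type B, Rh-positive child with a type AB, Rh-negative mother.
Omar (type AB, Rh-): no genotype consistent with that phenotype can produce a type-B Rh+ child with a type-AB mother.
Felix (type A, Rh-): no genotype consistent with that phenotype can produce a type-B Rh+ child with a type-AB mother.

Omar, Felix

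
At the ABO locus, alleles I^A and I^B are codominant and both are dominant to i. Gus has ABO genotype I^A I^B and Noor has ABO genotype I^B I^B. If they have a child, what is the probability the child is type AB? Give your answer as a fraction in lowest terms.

1/2

ABO cross I^A I^B × I^B I^B → offspring phenotypes: 1/2 B, 1/2 AB.
So P(type AB) = 1/2.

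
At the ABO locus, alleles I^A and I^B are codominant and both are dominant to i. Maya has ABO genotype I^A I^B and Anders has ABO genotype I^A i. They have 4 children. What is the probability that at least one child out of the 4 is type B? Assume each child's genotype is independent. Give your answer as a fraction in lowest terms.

175/256

ABO cross I^A I^B × I^A i → 1/2 A, 1/4 B, 1/4 AB.
So P(type B) = 1/4 per child.
P(none) = (3/4)^4 = 81/256; P(at least one) = 1 − 81/256 = 175/256.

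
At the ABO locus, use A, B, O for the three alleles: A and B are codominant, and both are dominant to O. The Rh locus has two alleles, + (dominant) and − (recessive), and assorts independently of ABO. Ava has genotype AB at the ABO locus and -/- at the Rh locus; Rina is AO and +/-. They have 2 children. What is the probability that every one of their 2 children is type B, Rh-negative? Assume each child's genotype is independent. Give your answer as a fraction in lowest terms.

1/64

ABO cross AB × AO → 1/2 A, 1/4 B, 1/4 AB.
Rh cross -/- × +/- → 1/2 Rh+, 1/2 Rh-; so P(type B, Rh-negative) = 1/4 × 1/2 = 1/8 per child.
All 2 independent: (1/8)^2 = 1/64.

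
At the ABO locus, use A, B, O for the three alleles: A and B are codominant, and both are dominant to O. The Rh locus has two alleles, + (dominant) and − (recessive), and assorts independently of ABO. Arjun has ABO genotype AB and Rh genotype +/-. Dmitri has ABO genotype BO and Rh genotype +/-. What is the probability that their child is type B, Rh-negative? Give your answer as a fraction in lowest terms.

ABO cross AB × BO → offspring phenotypes: 1/4 A, 1/2 B, 1/4 AB.
Rh cross +/- × +/- → 3/4 Rh+, 1/4 Rh-.
Independent loci: P(type B, Rh-negative) = 1/2 × 1/4 = 1/8.

1/8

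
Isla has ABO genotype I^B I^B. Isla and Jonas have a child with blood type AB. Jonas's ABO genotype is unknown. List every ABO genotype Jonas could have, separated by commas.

For each candidate genotype of Jonas, check whether crossing it with I^B I^B can produce every observed child phenotype.
  I^A I^A → possible child types {AB} ✓
  I^A I^B → possible child types {B, AB} ✓
  I^A i → possible child types {B, AB} ✓
  I^B I^B → possible child types {B} ✗
  I^B i → possible child types {B} ✗
  i i → possible child types {B} ✗

I^A I^A, I^A I^B, I^A i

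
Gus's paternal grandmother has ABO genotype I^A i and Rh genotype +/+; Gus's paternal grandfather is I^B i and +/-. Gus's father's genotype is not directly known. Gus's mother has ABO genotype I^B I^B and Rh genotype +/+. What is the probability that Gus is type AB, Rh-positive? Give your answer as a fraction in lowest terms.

1/4

Gus's father's ABO genotype from I^A i × I^B i: 1/4 I^A I^B, 1/4 I^A i, 1/4 I^B i, 1/4 i i.
Crossing each possibility with the mother I^B I^B and summing P(type AB): 1/4·1/2 + 1/4·1/2 + 1/4·0 + 1/4·0 = 1/4.
Similarly for Rh via the father's Rh distribution: P(Rh+) = 1.
Independent loci: 1/4 × 1 = 1/4.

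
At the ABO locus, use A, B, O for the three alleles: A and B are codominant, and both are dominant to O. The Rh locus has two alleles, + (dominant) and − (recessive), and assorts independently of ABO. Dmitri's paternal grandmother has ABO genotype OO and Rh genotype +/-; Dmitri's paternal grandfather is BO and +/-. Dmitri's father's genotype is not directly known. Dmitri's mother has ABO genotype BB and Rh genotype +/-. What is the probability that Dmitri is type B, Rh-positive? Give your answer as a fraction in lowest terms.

Dmitri's father's ABO genotype from OO × BO: 1/2 BO, 1/2 OO.
Crossing each possibility with the mother BB and summing P(type B): 1/2·1 + 1/2·1 = 1.
Similarly for Rh via the father's Rh distribution: P(Rh+) = 3/4.
Independent loci: 1 × 3/4 = 3/4.

3/4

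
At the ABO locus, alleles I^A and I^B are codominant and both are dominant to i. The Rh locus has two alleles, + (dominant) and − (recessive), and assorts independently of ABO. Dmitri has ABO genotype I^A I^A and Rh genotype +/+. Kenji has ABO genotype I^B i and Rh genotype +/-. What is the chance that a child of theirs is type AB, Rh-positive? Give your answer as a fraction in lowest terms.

1/2

ABO cross I^A I^A × I^B i → offspring phenotypes: 1/2 A, 1/2 AB.
Rh cross +/+ × +/- → 1 Rh+.
Independent loci: P(type AB, Rh-positive) = 1/2 × 1 = 1/2.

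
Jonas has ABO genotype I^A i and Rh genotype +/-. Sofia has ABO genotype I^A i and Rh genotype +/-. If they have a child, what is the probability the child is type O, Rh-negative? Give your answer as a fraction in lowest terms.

1/16

ABO cross I^A i × I^A i → offspring phenotypes: 1/4 O, 3/4 A.
Rh cross +/- × +/- → 3/4 Rh+, 1/4 Rh-.
Independent loci: P(type O, Rh-negative) = 1/4 × 1/4 = 1/16.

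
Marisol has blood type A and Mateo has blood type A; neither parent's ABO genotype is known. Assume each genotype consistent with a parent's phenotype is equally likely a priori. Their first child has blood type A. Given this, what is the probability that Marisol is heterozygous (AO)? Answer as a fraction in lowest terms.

Possible genotypes: Marisol ∈ {AA, AO}; Mateo ∈ {AA, AO}.
Weight each parental genotype pair by prior × P(type-A child):
  AA × AA: posterior weight 4/15.
  AA × AO: posterior weight 4/15.
  AO × AA: posterior weight 4/15.
  AO × AO: posterior weight 1/5.
Sum the posterior weight over pairs where Marisol is AO: 7/15.

7/15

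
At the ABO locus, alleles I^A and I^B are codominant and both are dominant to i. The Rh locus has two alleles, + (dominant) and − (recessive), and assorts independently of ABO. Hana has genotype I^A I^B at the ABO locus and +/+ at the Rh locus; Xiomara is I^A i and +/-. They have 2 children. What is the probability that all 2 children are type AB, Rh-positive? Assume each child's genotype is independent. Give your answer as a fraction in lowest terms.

ABO cross I^A I^B × I^A i → 1/2 A, 1/4 B, 1/4 AB.
Rh cross +/+ × +/- → 1 Rh+; so P(type AB, Rh-positive) = 1/4 × 1 = 1/4 per child.
All 2 independent: (1/4)^2 = 1/16.

1/16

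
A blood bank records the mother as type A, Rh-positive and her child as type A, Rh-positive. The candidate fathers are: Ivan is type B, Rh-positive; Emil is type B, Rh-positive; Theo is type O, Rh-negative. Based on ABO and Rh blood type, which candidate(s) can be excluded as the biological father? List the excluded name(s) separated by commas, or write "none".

A candidate is excluded only if no genotype consistent with his phenotype could produce a type A, Rh-positive child with a type A, Rh-positive mother.
Every candidate has at least one consistent genotype combination, so none can be excluded.

none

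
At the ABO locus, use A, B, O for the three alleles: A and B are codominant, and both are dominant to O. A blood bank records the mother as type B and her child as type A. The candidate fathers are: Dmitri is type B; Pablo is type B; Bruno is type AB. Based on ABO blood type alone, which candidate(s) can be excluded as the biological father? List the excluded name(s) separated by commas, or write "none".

Dmitri, Pablo

A candidate is excluded only if no genotype consistent with his phenotype could produce a type A child with a type B mother.
Dmitri (type B): no genotype consistent with that phenotype can produce a type-A child with a type-B mother.
Pablo (type B): no genotype consistent with that phenotype can produce a type-A child with a type-B mother.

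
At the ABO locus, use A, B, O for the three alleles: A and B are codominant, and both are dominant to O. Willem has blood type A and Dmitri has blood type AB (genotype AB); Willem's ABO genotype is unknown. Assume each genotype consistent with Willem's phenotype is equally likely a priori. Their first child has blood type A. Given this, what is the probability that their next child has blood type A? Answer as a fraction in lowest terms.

1/2

Possible genotypes: Willem ∈ {AA, AO}; Dmitri ∈ {AB}.
Weight each parental genotype pair by prior × P(type-A child):
  AA × AB: posterior weight 1/2; P(next child type A) = 1/2.
  AO × AB: posterior weight 1/2; P(next child type A) = 1/2.
Weighted sum = 1/2.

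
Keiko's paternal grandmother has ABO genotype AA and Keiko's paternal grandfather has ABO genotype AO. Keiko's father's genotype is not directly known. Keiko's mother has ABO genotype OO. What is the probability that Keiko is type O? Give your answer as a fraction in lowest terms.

1/4

Keiko's father's ABO genotype from AA × AO: 1/2 AA, 1/2 AO.
Crossing each possibility with the mother OO and summing P(type O): 1/2·0 + 1/2·1/2 = 1/4.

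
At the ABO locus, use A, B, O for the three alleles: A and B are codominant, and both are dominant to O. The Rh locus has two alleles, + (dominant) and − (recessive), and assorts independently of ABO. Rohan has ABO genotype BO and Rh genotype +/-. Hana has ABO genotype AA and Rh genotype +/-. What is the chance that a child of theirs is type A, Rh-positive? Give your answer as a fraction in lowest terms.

3/8

ABO cross BO × AA → offspring phenotypes: 1/2 A, 1/2 AB.
Rh cross +/- × +/- → 3/4 Rh+, 1/4 Rh-.
Independent loci: P(type A, Rh-positive) = 1/2 × 3/4 = 3/8.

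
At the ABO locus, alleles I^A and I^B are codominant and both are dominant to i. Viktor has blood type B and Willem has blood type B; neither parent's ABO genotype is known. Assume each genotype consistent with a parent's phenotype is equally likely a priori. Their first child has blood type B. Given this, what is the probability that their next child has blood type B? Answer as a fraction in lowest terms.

19/20

Possible genotypes: Viktor ∈ {I^B I^B, I^B i}; Willem ∈ {I^B I^B, I^B i}.
Weight each parental genotype pair by prior × P(type-B child):
  I^B I^B × I^B I^B: posterior weight 4/15; P(next child type B) = 1.
  I^B I^B × I^B i: posterior weight 4/15; P(next child type B) = 1.
  I^B i × I^B I^B: posterior weight 4/15; P(next child type B) = 1.
  I^B i × I^B i: posterior weight 1/5; P(next child type B) = 3/4.
Weighted sum = 19/20.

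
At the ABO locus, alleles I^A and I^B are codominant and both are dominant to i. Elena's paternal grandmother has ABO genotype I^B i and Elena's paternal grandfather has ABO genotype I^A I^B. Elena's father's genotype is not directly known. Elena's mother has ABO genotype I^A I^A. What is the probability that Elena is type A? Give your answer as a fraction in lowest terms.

1/2

Elena's father's ABO genotype from I^B i × I^A I^B: 1/4 I^A I^B, 1/4 I^A i, 1/4 I^B I^B, 1/4 I^B i.
Crossing each possibility with the mother I^A I^A and summing P(type A): 1/4·1/2 + 1/4·1 + 1/4·0 + 1/4·1/2 = 1/2.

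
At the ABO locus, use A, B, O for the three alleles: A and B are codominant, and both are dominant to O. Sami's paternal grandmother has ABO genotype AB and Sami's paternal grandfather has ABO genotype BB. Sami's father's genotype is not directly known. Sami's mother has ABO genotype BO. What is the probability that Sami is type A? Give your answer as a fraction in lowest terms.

Sami's father's ABO genotype from AB × BB: 1/2 AB, 1/2 BB.
Crossing each possibility with the mother BO and summing P(type A): 1/2·1/4 + 1/2·0 = 1/8.

1/8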